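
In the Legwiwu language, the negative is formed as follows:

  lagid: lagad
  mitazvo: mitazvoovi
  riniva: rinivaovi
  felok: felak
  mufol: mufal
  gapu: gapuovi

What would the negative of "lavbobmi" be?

mitazvo and felok both have last vowel 'o' yet inflect differently (mitazvoovi, felak), so the last vowel is not what conditions the rule; whether the stem ends in a vowel or a consonant is.
"lavbobmi" ends in a vowel. The stems ending in a vowel (riniva → rinivaovi, mitazvo → mitazvoovi, gapu → gapuovi) add -ovi.
So lavbobmi → lavbobmiovi.

lavbobmiovi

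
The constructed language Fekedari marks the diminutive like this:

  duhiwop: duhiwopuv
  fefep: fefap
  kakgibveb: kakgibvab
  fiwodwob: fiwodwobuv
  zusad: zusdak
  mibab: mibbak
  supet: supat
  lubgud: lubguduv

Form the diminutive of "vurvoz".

"vurvoz" has last vowel 'o'. The stems whose last vowel is 'o' (fiwodwob → fiwodwobuv, duhiwop → duhiwopuv) add -uv.
So vurvoz → vurvozuv.

vurvozuv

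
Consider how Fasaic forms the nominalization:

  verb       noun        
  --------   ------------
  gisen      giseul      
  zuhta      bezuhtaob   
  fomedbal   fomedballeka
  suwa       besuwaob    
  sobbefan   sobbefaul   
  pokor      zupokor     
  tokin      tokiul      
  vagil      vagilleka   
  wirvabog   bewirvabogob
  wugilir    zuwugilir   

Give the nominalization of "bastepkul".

fomedbal and suwa both have last vowel 'a' yet inflect differently (fomedballeka, besuwaob), so the last vowel is not what conditions the rule; the final letter is.
"bastepkul" ends in -l. The stems ending in -l (vagil → vagilleka, fomedbal → fomedballeka) double the final consonant and add -eka.
The other patterns: stems ending in -a or -g add be- … -ob around the stem; stems ending in -n drop the final letter and add -ul; stems ending in -r add the prefix zu-.
So bastepkul → bastepkulleka.

bastepkulleka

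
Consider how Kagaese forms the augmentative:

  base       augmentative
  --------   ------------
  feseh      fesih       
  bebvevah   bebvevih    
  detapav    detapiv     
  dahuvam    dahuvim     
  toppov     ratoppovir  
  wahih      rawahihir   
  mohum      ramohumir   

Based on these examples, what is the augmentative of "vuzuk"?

"vuzuk" has last vowel 'u'. The one such stem in the data (mohum → ramohumir) adds ra- … -ir around the stem, so the same rule applies.
The other pattern: stems whose last vowel is 'a' or 'e' change the last vowel to 'i'.
So vuzuk → ravuzukir.

ravuzukir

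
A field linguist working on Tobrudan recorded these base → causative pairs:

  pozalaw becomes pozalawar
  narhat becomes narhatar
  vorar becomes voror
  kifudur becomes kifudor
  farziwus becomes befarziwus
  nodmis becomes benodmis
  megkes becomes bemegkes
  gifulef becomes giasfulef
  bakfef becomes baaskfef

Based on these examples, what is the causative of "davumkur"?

"davumkur" ends in -r. The stems ending in -r (vorar → voror, kifudur → kifudor) change the last vowel to 'o'.
The other patterns: stems ending in -t or -w add -ar; stems ending in -s add the prefix be-; stems ending in -f insert -as- after the first vowel.
So davumkur → davumkor.

davumkor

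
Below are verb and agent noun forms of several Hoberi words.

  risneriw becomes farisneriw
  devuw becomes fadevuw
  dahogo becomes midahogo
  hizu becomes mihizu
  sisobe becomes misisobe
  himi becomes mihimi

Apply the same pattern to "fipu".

mifipu

devuw and hizu both have last vowel 'u' yet inflect differently (fadevuw, mihizu), so the last vowel is not what conditions the rule; whether the stem ends in a vowel or a consonant is.
"fipu" ends in a vowel. The stems ending in a vowel (dahogo → midahogo, hizu → mihizu, sisobe → misisobe) add the prefix mi-.
So fipu → mifipu.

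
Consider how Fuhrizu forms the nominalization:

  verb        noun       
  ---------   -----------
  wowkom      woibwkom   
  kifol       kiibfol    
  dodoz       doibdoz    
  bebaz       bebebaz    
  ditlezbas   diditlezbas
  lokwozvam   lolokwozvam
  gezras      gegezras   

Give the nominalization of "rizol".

riibzol

dodoz and bebaz both end in -z yet inflect differently (doibdoz, bebebaz), so the final letter is not what conditions the rule; the last vowel is.
"rizol" has last vowel 'o'. The stems whose last vowel is 'o' (wowkom → woibwkom, kifol → kiibfol, dodoz → doibdoz) insert -ib- after the first vowel.
So rizol → riibzol.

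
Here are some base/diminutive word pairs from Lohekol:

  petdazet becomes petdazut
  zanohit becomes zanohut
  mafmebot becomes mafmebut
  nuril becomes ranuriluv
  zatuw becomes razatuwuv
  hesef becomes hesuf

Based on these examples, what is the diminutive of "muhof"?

zanohit and nuril both have last vowel 'i' yet inflect differently (zanohut, ranuriluv), so the last vowel is not what conditions the rule; the final letter is.
"muhof" ends in -f. The one such stem in the data (hesef → hesuf) changes the last vowel to 'u' (as do zanohit, mafmebot), so the same rule applies.
The other pattern: stems ending in -l or -w add ra- … -uv around the stem.
So muhof → muhuf.

muhuf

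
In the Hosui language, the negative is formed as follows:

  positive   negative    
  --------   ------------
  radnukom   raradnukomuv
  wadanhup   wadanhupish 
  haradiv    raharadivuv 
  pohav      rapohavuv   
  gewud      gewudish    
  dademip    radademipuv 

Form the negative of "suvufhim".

rasuvufhimuv

wadanhup and dademip both end in -p yet inflect differently (wadanhupish, radademipuv), so the final letter is not what conditions the rule; the last vowel is.
"suvufhim" has last vowel 'i'. The stems whose last vowel is 'i' (haradiv → raharadivuv, dademip → radademipuv) add ra- … -uv around the stem.
The other pattern: stems whose last vowel is 'u' add -ish.
So suvufhim → rasuvufhimuv.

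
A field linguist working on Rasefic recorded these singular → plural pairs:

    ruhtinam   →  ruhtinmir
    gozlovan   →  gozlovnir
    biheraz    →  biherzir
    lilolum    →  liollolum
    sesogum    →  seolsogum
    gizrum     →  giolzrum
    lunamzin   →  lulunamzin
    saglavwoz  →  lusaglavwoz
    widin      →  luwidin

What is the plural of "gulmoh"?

lugulmoh

"gulmoh" has last vowel 'o'. The one such stem in the data (saglavwoz → lusaglavwoz) adds the prefix lu-, so the same rule applies.
The other patterns: stems whose last vowel is 'a' delete the last vowel and add -ir; stems whose last vowel is 'u' insert -ol- after the first vowel.
So gulmoh → lugulmoh.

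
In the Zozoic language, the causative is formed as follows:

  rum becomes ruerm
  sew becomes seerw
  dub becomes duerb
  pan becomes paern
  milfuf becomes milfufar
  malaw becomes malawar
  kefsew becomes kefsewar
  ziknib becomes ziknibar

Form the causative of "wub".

sew and malaw both end in -w yet inflect differently (seerw, malawar), so the final letter is not what conditions the rule; the number of vowels is.
"wub" has 1 vowel. The stems with 1 vowel (rum → ruerm, sew → seerw, dub → duerb) insert -er- after the first vowel.
So wub → wuerb.

wuerb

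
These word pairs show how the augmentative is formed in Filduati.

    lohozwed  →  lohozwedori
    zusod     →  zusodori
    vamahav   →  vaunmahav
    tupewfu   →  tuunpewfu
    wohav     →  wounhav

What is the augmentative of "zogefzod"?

zogefzodori

"zogefzod" ends in -d. The stems ending in -d (lohozwed → lohozwedori, zusod → zusodori) add -ori.
The other pattern: stems ending in -u or -v insert -un- after the first vowel.
So zogefzod → zogefzodori.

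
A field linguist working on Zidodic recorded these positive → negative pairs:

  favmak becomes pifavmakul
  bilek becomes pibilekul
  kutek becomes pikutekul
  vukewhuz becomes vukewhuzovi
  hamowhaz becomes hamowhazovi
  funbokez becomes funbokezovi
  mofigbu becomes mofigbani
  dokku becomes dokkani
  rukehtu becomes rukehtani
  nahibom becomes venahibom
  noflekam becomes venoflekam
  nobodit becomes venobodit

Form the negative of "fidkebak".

pifidkebakul

favmak and hamowhaz both have last vowel 'a' yet inflect differently (pifavmakul, hamowhazovi), so the last vowel is not what conditions the rule; the final letter is.
"fidkebak" ends in -k. The stems ending in -k (favmak → pifavmakul, bilek → pibilekul, kutek → pikutekul) add pi- … -ul around the stem.
The other patterns: stems ending in -z add -ovi; stems ending in -u drop the final letter and add -ani; stems ending in -m or -t add the prefix ve-.
So fidkebak → pifidkebakul.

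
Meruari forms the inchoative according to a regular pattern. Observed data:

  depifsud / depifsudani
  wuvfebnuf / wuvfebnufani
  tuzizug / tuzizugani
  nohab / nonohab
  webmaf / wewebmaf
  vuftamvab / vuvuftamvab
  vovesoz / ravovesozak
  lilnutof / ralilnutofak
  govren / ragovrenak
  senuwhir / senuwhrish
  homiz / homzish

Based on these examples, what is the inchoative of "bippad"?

"bippad" has last vowel 'a'. The stems whose last vowel is 'a' (nohab → nonohab, webmaf → wewebmaf, vuftamvab → vuvuftamvab) repeat the first consonant+vowel as a prefix.
So bippad → bibippad.

bibippad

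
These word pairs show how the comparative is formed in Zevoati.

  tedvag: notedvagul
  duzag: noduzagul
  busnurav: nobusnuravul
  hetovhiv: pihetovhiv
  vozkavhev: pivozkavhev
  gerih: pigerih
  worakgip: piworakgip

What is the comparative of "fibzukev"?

busnurav and hetovhiv both end in -v yet inflect differently (nobusnuravul, pihetovhiv), so the final letter is not what conditions the rule; the last vowel is.
"fibzukev" has last vowel 'e'. The one such stem in the data (vozkavhev → pivozkavhev) adds the prefix pi-, so the same rule applies.
The other pattern: stems whose last vowel is 'a' add no- … -ul around the stem.
So fibzukev → pifibzukev.

pifibzukev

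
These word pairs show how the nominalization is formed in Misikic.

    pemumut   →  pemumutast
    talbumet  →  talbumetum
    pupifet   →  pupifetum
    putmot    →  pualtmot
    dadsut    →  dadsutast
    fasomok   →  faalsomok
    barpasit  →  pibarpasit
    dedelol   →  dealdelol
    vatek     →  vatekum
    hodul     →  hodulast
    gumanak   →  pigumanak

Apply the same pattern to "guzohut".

vatek and fasomok both end in -k yet inflect differently (vatekum, faalsomok), so the final letter is not what conditions the rule; the last vowel is.
"guzohut" has last vowel 'u'. The stems whose last vowel is 'u' (dadsut → dadsutast, pemumut → pemumutast, hodul → hodulast) add -ast.
So guzohut → guzohutast.

guzohutast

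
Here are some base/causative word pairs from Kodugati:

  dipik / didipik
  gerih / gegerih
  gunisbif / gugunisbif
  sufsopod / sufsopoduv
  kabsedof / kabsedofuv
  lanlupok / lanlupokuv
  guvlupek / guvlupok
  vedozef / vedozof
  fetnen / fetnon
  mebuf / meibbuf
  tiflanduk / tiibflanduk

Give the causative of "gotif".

gunisbif and kabsedof both end in -f yet inflect differently (gugunisbif, kabsedofuv), so the final letter is not what conditions the rule; the last vowel is.
"gotif" has last vowel 'i'. The stems whose last vowel is 'i' (dipik → didipik, gerih → gegerih, gunisbif → gugunisbif) repeat the first consonant+vowel as a prefix.
The other patterns: stems whose last vowel is 'o' add -uv; stems whose last vowel is 'e' change the last vowel to 'o'; stems whose last vowel is 'u' insert -ib- after the first vowel.
So gotif → gogotif.

gogotif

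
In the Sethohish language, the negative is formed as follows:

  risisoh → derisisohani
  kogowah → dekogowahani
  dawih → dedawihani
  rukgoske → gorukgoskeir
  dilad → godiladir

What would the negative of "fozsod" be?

gofozsodir

"fozsod" ends in -d. The one such stem in the data (dilad → godiladir) adds go- … -ir around the stem, so the same rule applies.
The other pattern: stems ending in -h add de- … -ani around the stem.
So fozsod → gofozsodir.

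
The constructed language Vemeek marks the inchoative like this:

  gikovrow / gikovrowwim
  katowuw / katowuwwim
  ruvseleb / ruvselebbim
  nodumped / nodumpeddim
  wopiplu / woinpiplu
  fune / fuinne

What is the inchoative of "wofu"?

woinfu

"wofu" ends in a vowel. The stems ending in a vowel (wopiplu → woinpiplu, fune → fuinne) insert -in- after the first vowel.
So wofu → woinfu.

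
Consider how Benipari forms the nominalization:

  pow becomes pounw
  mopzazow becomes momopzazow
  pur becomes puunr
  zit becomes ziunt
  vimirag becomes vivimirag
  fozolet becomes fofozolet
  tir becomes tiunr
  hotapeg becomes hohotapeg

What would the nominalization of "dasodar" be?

dadasodar

fozolet and zit both end in -t yet inflect differently (fofozolet, ziunt), so the final letter is not what conditions the rule; the number of vowels is.
"dasodar" has 3 vowels. The stems with 3 vowels (fozolet → fofozolet, mopzazow → momopzazow, vimirag → vivimirag) repeat the first consonant+vowel as a prefix.
The other pattern: stems with 1 vowel insert -un- after the first vowel.
So dasodar → dadasodar.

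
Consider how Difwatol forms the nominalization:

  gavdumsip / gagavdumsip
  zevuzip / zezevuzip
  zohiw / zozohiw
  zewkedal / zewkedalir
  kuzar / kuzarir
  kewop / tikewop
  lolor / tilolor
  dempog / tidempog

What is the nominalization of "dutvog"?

"dutvog" has last vowel 'o'. The stems whose last vowel is 'o' (kewop → tikewop, lolor → tilolor, dempog → tidempog) add the prefix ti-.
So dutvog → tidutvog.

tidutvog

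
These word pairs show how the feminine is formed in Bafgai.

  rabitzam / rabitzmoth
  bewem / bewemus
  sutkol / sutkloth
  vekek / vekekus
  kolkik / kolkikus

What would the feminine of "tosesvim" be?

tosesvimus

bewem and rabitzam both end in -m yet inflect differently (bewemus, rabitzmoth), so the final letter is not what conditions the rule; the last vowel is.
"tosesvim" has last vowel 'i'. The one such stem in the data (kolkik → kolkikus) adds -us, so the same rule applies.
The other pattern: stems whose last vowel is 'a' or 'o' delete the last vowel and add -oth.
So tosesvim → tosesvimus.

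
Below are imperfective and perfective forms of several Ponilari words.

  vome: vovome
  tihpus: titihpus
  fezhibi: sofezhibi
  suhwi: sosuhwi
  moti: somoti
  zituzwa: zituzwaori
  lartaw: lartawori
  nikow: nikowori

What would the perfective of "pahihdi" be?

sopahihdi

vome and suhwi both have 2 vowels yet inflect differently (vovome, sosuhwi), so the number of vowels is not what conditions the rule; the final letter is.
"pahihdi" ends in -i. The stems ending in -i (fezhibi → sofezhibi, suhwi → sosuhwi, moti → somoti) add the prefix so-.
So pahihdi → sopahihdi.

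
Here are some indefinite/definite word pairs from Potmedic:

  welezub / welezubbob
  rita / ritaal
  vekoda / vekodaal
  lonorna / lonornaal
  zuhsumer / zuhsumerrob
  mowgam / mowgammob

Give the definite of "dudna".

dudnaal

"dudna" ends in -a. The stems ending in -a (lonorna → lonornaal, rita → ritaal, vekoda → vekodaal) add -al.
The other pattern: stems ending in -b, -m or -r double the final consonant and add -ob.
So dudna → dudnaal.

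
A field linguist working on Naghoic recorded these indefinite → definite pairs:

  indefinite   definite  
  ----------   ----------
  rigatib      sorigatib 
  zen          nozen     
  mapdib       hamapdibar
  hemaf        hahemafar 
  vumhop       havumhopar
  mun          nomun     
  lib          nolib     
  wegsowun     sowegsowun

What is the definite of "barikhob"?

sobarikhob

lib and mapdib both end in -b yet inflect differently (nolib, hamapdibar), so the final letter is not what conditions the rule; the number of vowels is.
"barikhob" has 3 vowels. The stems with 3 vowels (rigatib → sorigatib, wegsowun → sowegsowun) add the prefix so-.
So barikhob → sobarikhob.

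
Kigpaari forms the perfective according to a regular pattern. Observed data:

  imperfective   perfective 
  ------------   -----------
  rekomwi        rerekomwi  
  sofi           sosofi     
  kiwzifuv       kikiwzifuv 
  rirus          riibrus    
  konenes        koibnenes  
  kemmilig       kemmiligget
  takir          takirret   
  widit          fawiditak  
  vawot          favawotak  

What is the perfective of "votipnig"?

votipnigget

kiwzifuv and rirus both have last vowel 'u' yet inflect differently (kikiwzifuv, riibrus), so the last vowel is not what conditions the rule; the final letter is.
"votipnig" ends in -g. The one such stem in the data (kemmilig → kemmiligget) doubles the final consonant and adds -et (as does takir), so the same rule applies.
So votipnig → votipnigget.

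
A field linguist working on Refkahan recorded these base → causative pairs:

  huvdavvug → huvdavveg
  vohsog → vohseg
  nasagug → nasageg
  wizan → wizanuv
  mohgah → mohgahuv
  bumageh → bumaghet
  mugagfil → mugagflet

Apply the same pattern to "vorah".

vorahuv

mohgah and bumageh both end in -h yet inflect differently (mohgahuv, bumaghet), so the final letter is not what conditions the rule; the last vowel is.
"vorah" has last vowel 'a'. The stems whose last vowel is 'a' (wizan → wizanuv, mohgah → mohgahuv) add -uv.
So vorah → vorahuv.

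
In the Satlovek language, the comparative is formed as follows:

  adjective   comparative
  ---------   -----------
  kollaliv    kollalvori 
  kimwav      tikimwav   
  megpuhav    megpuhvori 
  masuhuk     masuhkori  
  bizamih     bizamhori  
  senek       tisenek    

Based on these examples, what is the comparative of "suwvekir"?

kimwav and kollaliv both end in -v yet inflect differently (tikimwav, kollalvori), so the final letter is not what conditions the rule; the number of vowels is.
"suwvekir" has 3 vowels. The stems with 3 vowels (kollaliv → kollalvori, megpuhav → megpuhvori, masuhuk → masuhkori) delete the last vowel and add -ori.
The other pattern: stems with 2 vowels add the prefix ti-.
So suwvekir → suwvekrori.

suwvekrori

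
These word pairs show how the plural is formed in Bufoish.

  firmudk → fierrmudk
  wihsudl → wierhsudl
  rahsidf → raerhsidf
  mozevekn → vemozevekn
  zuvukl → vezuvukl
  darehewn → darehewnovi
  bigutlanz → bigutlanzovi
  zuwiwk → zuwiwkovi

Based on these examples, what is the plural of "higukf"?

vehigukf

wihsudl and zuvukl both end in -l yet inflect differently (wierhsudl, vezuvukl), so the final letter is not what conditions the rule; the second-to-last letter is.
"higukf" has second-to-last letter 'k'. The stems whose second-to-last letter is 'k' (mozevekn → vemozevekn, zuvukl → vezuvukl) add the prefix ve-.
The other patterns: stems whose second-to-last letter is 'd' insert -er- after the first vowel; stems whose second-to-last letter is 'n' or 'w' add -ovi.
So higukf → vehigukf.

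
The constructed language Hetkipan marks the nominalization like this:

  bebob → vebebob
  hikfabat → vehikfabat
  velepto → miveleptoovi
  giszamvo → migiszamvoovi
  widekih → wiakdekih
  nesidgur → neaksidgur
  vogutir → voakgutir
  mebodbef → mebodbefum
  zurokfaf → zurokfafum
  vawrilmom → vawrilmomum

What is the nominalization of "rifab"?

bebob and velepto both have last vowel 'o' yet inflect differently (vebebob, miveleptoovi), so the last vowel is not what conditions the rule; the final letter is.
"rifab" ends in -b. The one such stem in the data (bebob → vebebob) adds the prefix ve-, so the same rule applies.
So rifab → verifab.

verifab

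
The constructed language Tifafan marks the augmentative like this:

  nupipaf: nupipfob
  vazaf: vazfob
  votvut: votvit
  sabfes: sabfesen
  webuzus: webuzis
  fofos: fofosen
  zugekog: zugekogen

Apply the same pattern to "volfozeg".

"volfozeg" has last vowel 'e'. The one such stem in the data (sabfes → sabfesen) adds -en, so the same rule applies.
The other patterns: stems whose last vowel is 'u' change the last vowel to 'i'; stems whose last vowel is 'a' delete the last vowel and add -ob.
So volfozeg → volfozegen.

volfozegen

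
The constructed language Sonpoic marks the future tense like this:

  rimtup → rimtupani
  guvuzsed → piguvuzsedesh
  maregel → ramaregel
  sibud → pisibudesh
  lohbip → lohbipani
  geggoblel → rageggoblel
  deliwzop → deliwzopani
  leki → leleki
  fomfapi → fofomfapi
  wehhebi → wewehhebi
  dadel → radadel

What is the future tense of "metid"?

rimtup and sibud both have last vowel 'u' yet inflect differently (rimtupani, pisibudesh), so the last vowel is not what conditions the rule; the final letter is.
"metid" ends in -d. The stems ending in -d (guvuzsed → piguvuzsedesh, sibud → pisibudesh) add pi- … -esh around the stem.
The other patterns: stems ending in -p add -ani; stems ending in -i repeat the first consonant+vowel as a prefix; stems ending in -l add the prefix ra-.
So metid → pimetidesh.

pimetidesh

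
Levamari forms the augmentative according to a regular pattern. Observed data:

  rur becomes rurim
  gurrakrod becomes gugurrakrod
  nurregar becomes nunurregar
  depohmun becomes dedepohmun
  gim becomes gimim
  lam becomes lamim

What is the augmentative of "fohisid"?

fofohisid

rur and nurregar both end in -r yet inflect differently (rurim, nunurregar), so the final letter is not what conditions the rule; the number of vowels is.
"fohisid" has 3 vowels. The stems with 3 vowels (depohmun → dedepohmun, nurregar → nunurregar, gurrakrod → gugurrakrod) repeat the first consonant+vowel as a prefix.
The other pattern: stems with 1 vowel add -im.
So fohisid → fofohisid.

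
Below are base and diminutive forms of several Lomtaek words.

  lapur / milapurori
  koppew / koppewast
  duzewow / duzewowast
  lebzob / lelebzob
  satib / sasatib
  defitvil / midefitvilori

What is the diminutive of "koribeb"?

duzewow and lebzob both have last vowel 'o' yet inflect differently (duzewowast, lelebzob), so the last vowel is not what conditions the rule; the final letter is.
"koribeb" ends in -b. The stems ending in -b (lebzob → lelebzob, satib → sasatib) repeat the first consonant+vowel as a prefix.
The other patterns: stems ending in -w add -ast; stems ending in -l or -r add mi- … -ori around the stem.
So koribeb → kokoribeb.

kokoribeb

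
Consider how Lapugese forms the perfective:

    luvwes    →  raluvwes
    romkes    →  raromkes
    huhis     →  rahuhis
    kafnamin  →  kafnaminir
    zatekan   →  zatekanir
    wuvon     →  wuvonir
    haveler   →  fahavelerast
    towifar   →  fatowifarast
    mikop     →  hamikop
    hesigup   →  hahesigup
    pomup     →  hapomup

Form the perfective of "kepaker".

huhis and kafnamin both have last vowel 'i' yet inflect differently (rahuhis, kafnaminir), so the last vowel is not what conditions the rule; the final letter is.
"kepaker" ends in -r. The stems ending in -r (haveler → fahavelerast, towifar → fatowifarast) add fa- … -ast around the stem.
The other patterns: stems ending in -s add the prefix ra-; stems ending in -n add -ir; stems ending in -p add the prefix ha-.
So kepaker → fakepakerast.

fakepakerast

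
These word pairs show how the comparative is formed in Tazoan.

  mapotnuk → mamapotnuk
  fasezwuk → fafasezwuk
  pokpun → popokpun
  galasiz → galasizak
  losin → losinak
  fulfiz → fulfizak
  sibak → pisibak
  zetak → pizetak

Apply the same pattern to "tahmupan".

pokpun and losin both end in -n yet inflect differently (popokpun, losinak), so the final letter is not what conditions the rule; the last vowel is.
"tahmupan" has last vowel 'a'. The stems whose last vowel is 'a' (sibak → pisibak, zetak → pizetak) add the prefix pi-.
The other patterns: stems whose last vowel is 'u' repeat the first consonant+vowel as a prefix; stems whose last vowel is 'i' add -ak.
So tahmupan → pitahmupan.

pitahmupan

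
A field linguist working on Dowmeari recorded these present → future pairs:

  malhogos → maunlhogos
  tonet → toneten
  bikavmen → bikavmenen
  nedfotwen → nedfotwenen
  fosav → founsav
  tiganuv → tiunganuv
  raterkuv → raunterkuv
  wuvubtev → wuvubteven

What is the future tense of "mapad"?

"mapad" has last vowel 'a'. The one such stem in the data (fosav → founsav) inserts -un- after the first vowel (as do tiganuv, raterkuv), so the same rule applies.
The other pattern: stems whose last vowel is 'e' add -en.
So mapad → maunpad.

maunpad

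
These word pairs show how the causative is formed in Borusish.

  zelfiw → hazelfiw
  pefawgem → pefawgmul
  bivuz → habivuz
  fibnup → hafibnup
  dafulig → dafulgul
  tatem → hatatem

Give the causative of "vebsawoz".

tatem and pefawgem both end in -m yet inflect differently (hatatem, pefawgmul), so the final letter is not what conditions the rule; the number of vowels is.
"vebsawoz" has 3 vowels. The stems with 3 vowels (dafulig → dafulgul, pefawgem → pefawgmul) delete the last vowel and add -ul.
So vebsawoz → vebsawzul.

vebsawzul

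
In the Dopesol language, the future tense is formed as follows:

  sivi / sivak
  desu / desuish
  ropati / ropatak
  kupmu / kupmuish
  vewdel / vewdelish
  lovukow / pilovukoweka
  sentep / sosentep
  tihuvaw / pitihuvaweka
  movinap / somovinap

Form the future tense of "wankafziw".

movinap and tihuvaw both have last vowel 'a' yet inflect differently (somovinap, pitihuvaweka), so the last vowel is not what conditions the rule; the final letter is.
"wankafziw" ends in -w. The stems ending in -w (tihuvaw → pitihuvaweka, lovukow → pilovukoweka) add pi- … -eka around the stem.
The other patterns: stems ending in -p add the prefix so-; stems ending in -i drop the final letter and add -ak; stems ending in -l or -u add -ish.
So wankafziw → piwankafziweka.

piwankafziweka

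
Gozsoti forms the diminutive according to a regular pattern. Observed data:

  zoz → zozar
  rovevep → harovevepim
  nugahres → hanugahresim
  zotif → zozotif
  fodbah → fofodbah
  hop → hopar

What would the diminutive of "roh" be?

rohar

hop and rovevep both end in -p yet inflect differently (hopar, harovevepim), so the final letter is not what conditions the rule; the number of vowels is.
"roh" has 1 vowel. The stems with 1 vowel (hop → hopar, zoz → zozar) add -ar.
The other patterns: stems with 2 vowels repeat the first consonant+vowel as a prefix; stems with 3 vowels add ha- … -im around the stem.
So roh → rohar.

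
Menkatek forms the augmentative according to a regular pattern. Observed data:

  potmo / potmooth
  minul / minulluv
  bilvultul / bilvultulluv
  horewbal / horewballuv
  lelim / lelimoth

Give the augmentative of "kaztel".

"kaztel" ends in -l. The stems ending in -l (bilvultul → bilvultulluv, minul → minulluv, horewbal → horewballuv) double the final consonant and add -uv.
The other pattern: stems ending in -m or -o add -oth.
So kaztel → kaztelluv.

kaztelluv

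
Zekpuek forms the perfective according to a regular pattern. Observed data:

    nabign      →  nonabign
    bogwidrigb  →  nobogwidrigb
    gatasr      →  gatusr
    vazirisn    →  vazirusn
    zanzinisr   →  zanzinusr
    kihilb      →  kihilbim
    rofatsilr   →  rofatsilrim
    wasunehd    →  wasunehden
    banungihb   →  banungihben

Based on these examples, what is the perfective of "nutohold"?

nutoholdim

"nutohold" has second-to-last letter 'l'. The stems whose second-to-last letter is 'l' (kihilb → kihilbim, rofatsilr → rofatsilrim) add -im.
So nutohold → nutoholdim.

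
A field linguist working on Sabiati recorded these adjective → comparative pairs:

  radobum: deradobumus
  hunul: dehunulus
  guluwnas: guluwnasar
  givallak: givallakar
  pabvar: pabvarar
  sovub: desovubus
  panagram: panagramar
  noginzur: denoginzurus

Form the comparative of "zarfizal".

zarfizalar

panagram and radobum both end in -m yet inflect differently (panagramar, deradobumus), so the final letter is not what conditions the rule; the last vowel is.
"zarfizal" has last vowel 'a'. The stems whose last vowel is 'a' (givallak → givallakar, panagram → panagramar, guluwnas → guluwnasar) add -ar.
So zarfizal → zarfizalar.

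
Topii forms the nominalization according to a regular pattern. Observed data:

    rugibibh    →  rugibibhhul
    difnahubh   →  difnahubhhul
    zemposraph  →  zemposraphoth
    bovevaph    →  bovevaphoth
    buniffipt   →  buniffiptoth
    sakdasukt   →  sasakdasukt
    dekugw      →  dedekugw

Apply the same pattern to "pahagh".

papahagh

rugibibh and zemposraph both end in -h yet inflect differently (rugibibhhul, zemposraphoth), so the final letter is not what conditions the rule; the second-to-last letter is.
"pahagh" has second-to-last letter 'g'. The one such stem in the data (dekugw → dedekugw) repeats the first consonant+vowel as a prefix (as does sakdasukt), so the same rule applies.
So pahagh → papahagh.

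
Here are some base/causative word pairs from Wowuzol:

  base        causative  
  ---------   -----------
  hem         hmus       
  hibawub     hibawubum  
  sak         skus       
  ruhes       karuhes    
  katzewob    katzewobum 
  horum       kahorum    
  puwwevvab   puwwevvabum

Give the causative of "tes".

tsus

hem and horum both end in -m yet inflect differently (hmus, kahorum), so the final letter is not what conditions the rule; the number of vowels is.
"tes" has 1 vowel. The stems with 1 vowel (hem → hmus, sak → skus) delete the last vowel and add -us.
The other patterns: stems with 2 vowels add the prefix ka-; stems with 3 vowels add -um.
So tes → tsus.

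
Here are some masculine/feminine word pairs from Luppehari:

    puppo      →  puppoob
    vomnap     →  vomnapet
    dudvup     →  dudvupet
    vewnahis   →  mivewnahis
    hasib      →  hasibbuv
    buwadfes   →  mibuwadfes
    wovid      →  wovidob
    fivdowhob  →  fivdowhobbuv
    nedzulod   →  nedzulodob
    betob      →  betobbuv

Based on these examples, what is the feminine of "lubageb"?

vewnahis and hasib both have last vowel 'i' yet inflect differently (mivewnahis, hasibbuv), so the last vowel is not what conditions the rule; the final letter is.
"lubageb" ends in -b. The stems ending in -b (fivdowhob → fivdowhobbuv, hasib → hasibbuv, betob → betobbuv) double the final consonant and add -uv.
The other patterns: stems ending in -s add the prefix mi-; stems ending in -p add -et; stems ending in -d or -o add -ob.
So lubageb → lubagebbuv.

lubagebbuv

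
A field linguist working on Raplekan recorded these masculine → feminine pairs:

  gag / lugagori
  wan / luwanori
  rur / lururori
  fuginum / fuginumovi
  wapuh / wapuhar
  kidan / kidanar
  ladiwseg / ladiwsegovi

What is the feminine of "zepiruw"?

zepiruwovi

"zepiruw" has 3 vowels. The stems with 3 vowels (ladiwseg → ladiwsegovi, fuginum → fuginumovi) add -ovi.
So zepiruw → zepiruwovi.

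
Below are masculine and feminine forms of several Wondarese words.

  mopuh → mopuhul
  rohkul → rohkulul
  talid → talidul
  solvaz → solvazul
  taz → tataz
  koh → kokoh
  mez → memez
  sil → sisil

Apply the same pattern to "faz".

solvaz and taz both end in -z yet inflect differently (solvazul, tataz), so the final letter is not what conditions the rule; the number of vowels is.
"faz" has 1 vowel. The stems with 1 vowel (taz → tataz, koh → kokoh, mez → memez) repeat the first consonant+vowel as a prefix.
So faz → fafaz.

fafaz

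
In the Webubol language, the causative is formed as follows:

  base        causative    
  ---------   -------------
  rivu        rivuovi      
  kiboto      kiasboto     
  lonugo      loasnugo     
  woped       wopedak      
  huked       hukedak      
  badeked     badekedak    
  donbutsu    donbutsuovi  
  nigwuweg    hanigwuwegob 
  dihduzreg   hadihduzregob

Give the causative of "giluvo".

"giluvo" ends in -o. The stems ending in -o (lonugo → loasnugo, kiboto → kiasboto) insert -as- after the first vowel.
So giluvo → giasluvo.

giasluvo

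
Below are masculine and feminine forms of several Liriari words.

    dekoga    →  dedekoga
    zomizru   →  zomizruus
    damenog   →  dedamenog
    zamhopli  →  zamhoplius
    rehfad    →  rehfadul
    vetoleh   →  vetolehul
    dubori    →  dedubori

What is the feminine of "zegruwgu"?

zegruwguus

dubori and zamhopli both end in -i yet inflect differently (dedubori, zamhoplius), so the final letter is not what conditions the rule; the first letter is.
"zegruwgu" begins with z-. The stems beginning with z- (zamhopli → zamhoplius, zomizru → zomizruus) add -us.
So zegruwgu → zegruwguus.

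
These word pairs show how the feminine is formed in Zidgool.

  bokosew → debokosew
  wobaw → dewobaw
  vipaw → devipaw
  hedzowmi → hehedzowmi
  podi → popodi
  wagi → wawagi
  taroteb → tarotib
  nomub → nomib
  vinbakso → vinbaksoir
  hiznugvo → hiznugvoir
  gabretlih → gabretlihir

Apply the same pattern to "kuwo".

kuwoir

bokosew and taroteb both have last vowel 'e' yet inflect differently (debokosew, tarotib), so the last vowel is not what conditions the rule; the final letter is.
"kuwo" ends in -o. The stems ending in -o (vinbakso → vinbaksoir, hiznugvo → hiznugvoir) add -ir.
So kuwo → kuwoir.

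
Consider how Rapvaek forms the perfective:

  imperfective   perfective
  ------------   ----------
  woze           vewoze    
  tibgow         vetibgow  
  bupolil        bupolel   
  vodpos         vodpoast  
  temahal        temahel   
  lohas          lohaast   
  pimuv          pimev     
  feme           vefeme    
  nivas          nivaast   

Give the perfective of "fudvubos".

fudvuboast

tibgow and vodpos both have last vowel 'o' yet inflect differently (vetibgow, vodpoast), so the last vowel is not what conditions the rule; the final letter is.
"fudvubos" ends in -s. The stems ending in -s (vodpos → vodpoast, nivas → nivaast, lohas → lohaast) drop the final letter and add -ast.
The other patterns: stems ending in -e or -w add the prefix ve-; stems ending in -l or -v change the last vowel to 'e'.
So fudvubos → fudvuboast.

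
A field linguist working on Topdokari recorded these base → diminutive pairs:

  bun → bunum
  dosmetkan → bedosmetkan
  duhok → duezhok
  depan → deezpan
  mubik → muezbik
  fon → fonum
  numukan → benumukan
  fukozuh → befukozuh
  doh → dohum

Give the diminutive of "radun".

fon and depan both end in -n yet inflect differently (fonum, deezpan), so the final letter is not what conditions the rule; the number of vowels is.
"radun" has 2 vowels. The stems with 2 vowels (duhok → duezhok, mubik → muezbik, depan → deezpan) insert -ez- after the first vowel.
So radun → raezdun.

raezdun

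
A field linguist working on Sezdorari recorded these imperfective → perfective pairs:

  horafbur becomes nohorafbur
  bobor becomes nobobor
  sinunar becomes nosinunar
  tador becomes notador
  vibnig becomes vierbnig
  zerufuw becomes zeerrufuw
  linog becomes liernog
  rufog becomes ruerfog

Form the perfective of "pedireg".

horafbur and zerufuw both have last vowel 'u' yet inflect differently (nohorafbur, zeerrufuw), so the last vowel is not what conditions the rule; the final letter is.
"pedireg" ends in -g. The stems ending in -g (vibnig → vierbnig, linog → liernog, rufog → ruerfog) insert -er- after the first vowel.
So pedireg → peerdireg.

peerdireg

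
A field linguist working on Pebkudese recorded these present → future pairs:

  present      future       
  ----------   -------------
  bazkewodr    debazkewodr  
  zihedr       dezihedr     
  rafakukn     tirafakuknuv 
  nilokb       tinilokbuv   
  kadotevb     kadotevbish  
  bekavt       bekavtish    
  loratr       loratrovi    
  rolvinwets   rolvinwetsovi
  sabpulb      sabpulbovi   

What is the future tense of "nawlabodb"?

nilokb and kadotevb both end in -b yet inflect differently (tinilokbuv, kadotevbish), so the final letter is not what conditions the rule; the second-to-last letter is.
"nawlabodb" has second-to-last letter 'd'. The stems whose second-to-last letter is 'd' (bazkewodr → debazkewodr, zihedr → dezihedr) add the prefix de-.
The other patterns: stems whose second-to-last letter is 'k' add ti- … -uv around the stem; stems whose second-to-last letter is 'v' add -ish; stems whose second-to-last letter is 'l' or 't' add -ovi.
So nawlabodb → denawlabodb.

denawlabodb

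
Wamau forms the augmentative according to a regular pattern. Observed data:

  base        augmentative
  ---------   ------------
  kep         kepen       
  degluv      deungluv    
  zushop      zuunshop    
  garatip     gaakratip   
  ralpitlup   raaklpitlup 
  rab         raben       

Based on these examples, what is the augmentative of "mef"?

kep and zushop both end in -p yet inflect differently (kepen, zuunshop), so the final letter is not what conditions the rule; the number of vowels is.
"mef" has 1 vowel. The stems with 1 vowel (rab → raben, kep → kepen) add -en.
The other patterns: stems with 2 vowels insert -un- after the first vowel; stems with 3 vowels insert -ak- after the first vowel.
So mef → mefen.

mefen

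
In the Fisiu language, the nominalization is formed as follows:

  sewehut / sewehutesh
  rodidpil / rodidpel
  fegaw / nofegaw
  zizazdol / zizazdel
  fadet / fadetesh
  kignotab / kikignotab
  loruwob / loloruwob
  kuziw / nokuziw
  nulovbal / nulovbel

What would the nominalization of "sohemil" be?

sohemel

zizazdol and loruwob both have last vowel 'o' yet inflect differently (zizazdel, loloruwob), so the last vowel is not what conditions the rule; the final letter is.
"sohemil" ends in -l. The stems ending in -l (nulovbal → nulovbel, zizazdol → zizazdel, rodidpil → rodidpel) change the last vowel to 'e'.
The other patterns: stems ending in -b repeat the first consonant+vowel as a prefix; stems ending in -w add the prefix no-; stems ending in -t add -esh.
So sohemil → sohemel.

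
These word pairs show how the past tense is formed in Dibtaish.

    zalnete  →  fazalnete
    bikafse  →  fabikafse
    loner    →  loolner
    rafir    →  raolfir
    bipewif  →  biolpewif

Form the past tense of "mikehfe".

famikehfe

"mikehfe" ends in -e. The stems ending in -e (zalnete → fazalnete, bikafse → fabikafse) add the prefix fa-.
So mikehfe → famikehfe.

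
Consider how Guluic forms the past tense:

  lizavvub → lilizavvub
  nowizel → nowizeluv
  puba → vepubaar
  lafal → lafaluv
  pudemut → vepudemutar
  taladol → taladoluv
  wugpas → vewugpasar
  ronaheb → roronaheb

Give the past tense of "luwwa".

veluwwaar

"luwwa" ends in -a. The one such stem in the data (puba → vepubaar) adds ve- … -ar around the stem, so the same rule applies.
The other patterns: stems ending in -l add -uv; stems ending in -b repeat the first consonant+vowel as a prefix.
So luwwa → veluwwaar.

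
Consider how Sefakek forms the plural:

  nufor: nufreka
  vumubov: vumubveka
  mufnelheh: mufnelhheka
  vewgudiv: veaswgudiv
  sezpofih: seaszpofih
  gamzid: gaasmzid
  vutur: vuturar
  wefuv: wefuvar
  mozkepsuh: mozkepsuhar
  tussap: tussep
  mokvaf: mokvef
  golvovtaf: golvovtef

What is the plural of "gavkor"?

vumubov and vewgudiv both end in -v yet inflect differently (vumubveka, veaswgudiv), so the final letter is not what conditions the rule; the last vowel is.
"gavkor" has last vowel 'o'. The stems whose last vowel is 'o' (nufor → nufreka, vumubov → vumubveka) delete the last vowel and add -eka.
The other patterns: stems whose last vowel is 'i' insert -as- after the first vowel; stems whose last vowel is 'u' add -ar; stems whose last vowel is 'a' change the last vowel to 'e'.
So gavkor → gavkreka.

gavkreka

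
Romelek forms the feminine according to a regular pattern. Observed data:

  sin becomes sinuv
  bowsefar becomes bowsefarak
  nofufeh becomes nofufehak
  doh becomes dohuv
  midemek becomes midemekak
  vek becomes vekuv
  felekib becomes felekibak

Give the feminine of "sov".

sovuv

doh and nofufeh both end in -h yet inflect differently (dohuv, nofufehak), so the final letter is not what conditions the rule; the number of vowels is.
"sov" has 1 vowel. The stems with 1 vowel (vek → vekuv, doh → dohuv, sin → sinuv) add -uv.
The other pattern: stems with 3 vowels add -ak.
So sov → sovuv.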